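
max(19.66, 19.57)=19.66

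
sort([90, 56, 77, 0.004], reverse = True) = [90, 77, 56, 0.004]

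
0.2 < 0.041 False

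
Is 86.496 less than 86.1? No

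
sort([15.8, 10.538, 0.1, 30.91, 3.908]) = [0.1, 3.908, 10.538, 15.8, 30.91]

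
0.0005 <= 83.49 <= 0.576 False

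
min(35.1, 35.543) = 35.1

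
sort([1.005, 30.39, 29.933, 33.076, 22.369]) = [1.005, 22.369, 29.933, 30.39, 33.076]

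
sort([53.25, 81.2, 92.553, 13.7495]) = [13.7495, 53.25, 81.2, 92.553]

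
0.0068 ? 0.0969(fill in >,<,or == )<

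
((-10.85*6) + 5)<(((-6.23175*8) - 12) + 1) False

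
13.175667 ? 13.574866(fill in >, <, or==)<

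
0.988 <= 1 True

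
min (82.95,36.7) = 36.7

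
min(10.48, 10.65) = 10.48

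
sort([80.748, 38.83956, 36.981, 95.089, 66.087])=[36.981, 38.83956, 66.087, 80.748, 95.089]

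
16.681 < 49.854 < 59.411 True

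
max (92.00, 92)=92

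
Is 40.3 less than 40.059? No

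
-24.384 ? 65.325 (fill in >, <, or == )<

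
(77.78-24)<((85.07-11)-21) False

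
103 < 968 True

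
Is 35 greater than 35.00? No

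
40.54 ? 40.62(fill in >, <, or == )<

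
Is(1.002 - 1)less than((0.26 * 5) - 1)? Yes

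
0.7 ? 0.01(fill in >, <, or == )>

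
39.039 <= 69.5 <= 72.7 True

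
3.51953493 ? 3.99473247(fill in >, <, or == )<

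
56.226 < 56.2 False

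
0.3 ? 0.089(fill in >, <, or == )>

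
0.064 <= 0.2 True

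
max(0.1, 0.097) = 0.1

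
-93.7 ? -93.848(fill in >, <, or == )>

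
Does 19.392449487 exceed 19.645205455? No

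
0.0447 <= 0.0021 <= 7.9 False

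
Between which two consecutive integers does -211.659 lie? -212 and -211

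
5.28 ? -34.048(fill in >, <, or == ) >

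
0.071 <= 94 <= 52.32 False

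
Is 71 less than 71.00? No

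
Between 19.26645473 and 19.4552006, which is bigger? 19.4552006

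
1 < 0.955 False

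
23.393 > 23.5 False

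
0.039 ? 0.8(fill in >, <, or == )<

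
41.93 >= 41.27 True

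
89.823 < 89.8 False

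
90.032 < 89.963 False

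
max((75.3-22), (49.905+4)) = 53.905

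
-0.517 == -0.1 False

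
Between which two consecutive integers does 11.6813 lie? 11 and 12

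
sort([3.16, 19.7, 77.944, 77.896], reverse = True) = [77.944, 77.896, 19.7, 3.16]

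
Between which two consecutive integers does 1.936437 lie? 1 and 2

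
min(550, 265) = 265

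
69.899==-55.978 False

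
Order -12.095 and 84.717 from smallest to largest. -12.095, 84.717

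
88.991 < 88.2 False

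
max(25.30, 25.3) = 25.3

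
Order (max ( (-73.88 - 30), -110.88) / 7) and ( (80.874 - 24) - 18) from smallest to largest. (max ( (-73.88 - 30), -110.88) / 7), ( (80.874 - 24) - 18)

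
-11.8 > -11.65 False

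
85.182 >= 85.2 False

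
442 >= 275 True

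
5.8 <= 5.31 False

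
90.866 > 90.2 True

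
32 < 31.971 False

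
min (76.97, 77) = 76.97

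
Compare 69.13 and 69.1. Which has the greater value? 69.13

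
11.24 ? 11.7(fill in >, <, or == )<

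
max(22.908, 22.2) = 22.908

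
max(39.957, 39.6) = 39.957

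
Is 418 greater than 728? No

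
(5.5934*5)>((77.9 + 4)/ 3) True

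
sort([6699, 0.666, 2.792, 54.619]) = [0.666, 2.792, 54.619, 6699]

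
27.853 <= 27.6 False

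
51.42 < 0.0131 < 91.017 False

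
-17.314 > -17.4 True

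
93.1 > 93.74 False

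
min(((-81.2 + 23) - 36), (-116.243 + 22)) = -94.243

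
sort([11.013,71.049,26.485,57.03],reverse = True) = [71.049,57.03,26.485,11.013]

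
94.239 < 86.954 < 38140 False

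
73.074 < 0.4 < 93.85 False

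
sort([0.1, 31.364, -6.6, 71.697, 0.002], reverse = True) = [71.697, 31.364, 0.1, 0.002, -6.6]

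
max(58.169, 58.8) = 58.8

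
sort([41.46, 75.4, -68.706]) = [-68.706, 41.46, 75.4]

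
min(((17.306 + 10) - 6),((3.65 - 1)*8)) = 21.2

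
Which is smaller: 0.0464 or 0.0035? 0.0035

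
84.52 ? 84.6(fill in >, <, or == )<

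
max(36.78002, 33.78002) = 36.78002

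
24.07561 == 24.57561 False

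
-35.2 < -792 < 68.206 False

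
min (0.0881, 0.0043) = 0.0043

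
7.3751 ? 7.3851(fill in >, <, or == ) <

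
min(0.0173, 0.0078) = 0.0078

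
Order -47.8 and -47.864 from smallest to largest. -47.864, -47.8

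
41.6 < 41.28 False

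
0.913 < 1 True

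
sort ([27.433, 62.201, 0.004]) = [0.004, 27.433, 62.201]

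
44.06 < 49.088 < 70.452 True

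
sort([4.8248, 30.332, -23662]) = [-23662, 4.8248, 30.332]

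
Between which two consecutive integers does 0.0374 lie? 0 and 1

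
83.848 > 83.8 True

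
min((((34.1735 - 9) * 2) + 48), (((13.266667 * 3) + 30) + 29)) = 98.347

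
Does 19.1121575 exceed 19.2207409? No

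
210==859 False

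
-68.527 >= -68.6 True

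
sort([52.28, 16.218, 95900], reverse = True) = [95900, 52.28, 16.218]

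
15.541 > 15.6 False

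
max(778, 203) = 778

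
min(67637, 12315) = 12315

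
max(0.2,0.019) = 0.2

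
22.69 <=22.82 True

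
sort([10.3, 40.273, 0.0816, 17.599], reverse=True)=[40.273, 17.599, 10.3, 0.0816]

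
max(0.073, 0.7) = 0.7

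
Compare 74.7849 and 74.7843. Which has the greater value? 74.7849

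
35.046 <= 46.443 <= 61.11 True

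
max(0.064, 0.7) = 0.7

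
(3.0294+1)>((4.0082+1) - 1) True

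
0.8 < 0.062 False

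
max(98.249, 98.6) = 98.6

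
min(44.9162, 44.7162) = 44.7162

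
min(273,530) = 273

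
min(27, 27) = 27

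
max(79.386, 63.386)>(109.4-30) False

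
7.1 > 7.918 False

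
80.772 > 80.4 True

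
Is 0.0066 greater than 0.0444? No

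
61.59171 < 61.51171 False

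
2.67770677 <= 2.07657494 False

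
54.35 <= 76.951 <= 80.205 True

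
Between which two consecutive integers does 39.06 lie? 39 and 40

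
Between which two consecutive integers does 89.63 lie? 89 and 90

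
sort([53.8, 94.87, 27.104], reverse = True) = [94.87, 53.8, 27.104]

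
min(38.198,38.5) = 38.198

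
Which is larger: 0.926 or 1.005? 1.005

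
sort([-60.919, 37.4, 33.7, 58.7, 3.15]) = [-60.919, 3.15, 33.7, 37.4, 58.7]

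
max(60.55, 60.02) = 60.55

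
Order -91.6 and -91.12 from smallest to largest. -91.6, -91.12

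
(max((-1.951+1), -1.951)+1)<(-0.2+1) True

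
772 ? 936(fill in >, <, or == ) <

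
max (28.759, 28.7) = 28.759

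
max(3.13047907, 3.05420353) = 3.13047907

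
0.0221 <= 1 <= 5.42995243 True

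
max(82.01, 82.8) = 82.8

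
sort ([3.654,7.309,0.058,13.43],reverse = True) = [13.43,7.309,3.654,0.058]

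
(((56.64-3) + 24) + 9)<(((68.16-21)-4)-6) False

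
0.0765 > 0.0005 True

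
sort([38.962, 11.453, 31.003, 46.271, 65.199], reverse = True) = [65.199, 46.271, 38.962, 31.003, 11.453]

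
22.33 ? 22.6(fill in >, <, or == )<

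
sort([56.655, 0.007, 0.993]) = [0.007, 0.993, 56.655]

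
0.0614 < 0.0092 False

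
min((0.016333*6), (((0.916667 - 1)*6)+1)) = 0.097998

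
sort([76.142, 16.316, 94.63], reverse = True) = [94.63, 76.142, 16.316]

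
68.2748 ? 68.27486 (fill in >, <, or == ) <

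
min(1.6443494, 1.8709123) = 1.6443494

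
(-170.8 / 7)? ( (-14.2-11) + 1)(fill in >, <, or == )<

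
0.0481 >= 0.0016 True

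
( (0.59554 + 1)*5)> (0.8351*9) True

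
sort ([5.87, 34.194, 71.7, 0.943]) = [0.943, 5.87, 34.194, 71.7]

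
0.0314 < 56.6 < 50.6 False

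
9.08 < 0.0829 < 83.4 False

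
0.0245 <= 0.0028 False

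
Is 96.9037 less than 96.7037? No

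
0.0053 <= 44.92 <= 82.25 True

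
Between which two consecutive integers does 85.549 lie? 85 and 86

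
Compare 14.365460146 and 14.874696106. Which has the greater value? 14.874696106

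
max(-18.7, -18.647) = -18.647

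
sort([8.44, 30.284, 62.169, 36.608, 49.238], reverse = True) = [62.169, 49.238, 36.608, 30.284, 8.44]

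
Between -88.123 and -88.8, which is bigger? -88.123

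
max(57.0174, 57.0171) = 57.0174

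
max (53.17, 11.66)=53.17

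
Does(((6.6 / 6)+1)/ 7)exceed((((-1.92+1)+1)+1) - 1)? Yes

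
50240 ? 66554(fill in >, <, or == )<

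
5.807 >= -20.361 True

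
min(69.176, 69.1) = 69.1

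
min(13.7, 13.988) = 13.7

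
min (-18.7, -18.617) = -18.7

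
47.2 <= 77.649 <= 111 True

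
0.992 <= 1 True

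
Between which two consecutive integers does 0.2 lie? 0 and 1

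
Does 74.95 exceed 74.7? Yes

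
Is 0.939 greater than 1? No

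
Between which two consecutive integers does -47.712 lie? -48 and -47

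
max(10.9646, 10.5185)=10.9646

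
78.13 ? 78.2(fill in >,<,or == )<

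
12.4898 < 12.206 False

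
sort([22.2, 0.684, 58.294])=[0.684, 22.2, 58.294]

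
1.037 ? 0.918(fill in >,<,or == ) >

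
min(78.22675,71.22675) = 71.22675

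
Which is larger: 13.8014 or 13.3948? 13.8014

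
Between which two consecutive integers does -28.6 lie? -29 and -28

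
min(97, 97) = 97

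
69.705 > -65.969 True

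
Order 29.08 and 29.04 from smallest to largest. 29.04, 29.08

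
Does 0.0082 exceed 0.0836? No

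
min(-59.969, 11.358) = -59.969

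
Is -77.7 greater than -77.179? No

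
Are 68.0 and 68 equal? Yes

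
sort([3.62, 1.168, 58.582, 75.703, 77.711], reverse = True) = [77.711, 75.703, 58.582, 3.62, 1.168]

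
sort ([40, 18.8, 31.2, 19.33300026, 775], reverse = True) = [775, 40, 31.2, 19.33300026, 18.8]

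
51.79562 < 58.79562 True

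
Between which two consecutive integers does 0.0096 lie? 0 and 1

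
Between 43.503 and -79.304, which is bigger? 43.503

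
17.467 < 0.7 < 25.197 False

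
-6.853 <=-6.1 True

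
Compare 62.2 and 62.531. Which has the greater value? 62.531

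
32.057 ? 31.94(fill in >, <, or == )>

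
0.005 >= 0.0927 False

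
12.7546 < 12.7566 True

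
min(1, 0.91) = 0.91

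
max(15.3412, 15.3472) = 15.3472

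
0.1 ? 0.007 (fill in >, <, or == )>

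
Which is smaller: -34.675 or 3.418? -34.675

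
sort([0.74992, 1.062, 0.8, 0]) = [0, 0.74992, 0.8, 1.062]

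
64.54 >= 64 True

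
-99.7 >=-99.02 False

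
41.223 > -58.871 True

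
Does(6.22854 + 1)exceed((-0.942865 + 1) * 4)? Yes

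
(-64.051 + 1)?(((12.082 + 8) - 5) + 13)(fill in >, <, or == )<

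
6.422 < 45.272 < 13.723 False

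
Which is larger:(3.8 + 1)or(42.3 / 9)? (3.8 + 1)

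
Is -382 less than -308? Yes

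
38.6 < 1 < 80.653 False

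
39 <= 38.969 False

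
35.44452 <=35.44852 True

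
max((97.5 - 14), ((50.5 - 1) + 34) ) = 83.5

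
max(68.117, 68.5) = 68.5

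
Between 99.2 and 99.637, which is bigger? 99.637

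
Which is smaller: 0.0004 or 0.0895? 0.0004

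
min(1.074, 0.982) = 0.982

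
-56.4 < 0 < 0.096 True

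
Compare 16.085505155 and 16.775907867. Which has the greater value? 16.775907867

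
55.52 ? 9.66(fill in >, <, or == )>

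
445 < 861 True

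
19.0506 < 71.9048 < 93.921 True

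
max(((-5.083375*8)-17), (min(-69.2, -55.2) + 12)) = -57.2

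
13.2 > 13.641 False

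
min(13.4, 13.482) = 13.4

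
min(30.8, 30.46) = 30.46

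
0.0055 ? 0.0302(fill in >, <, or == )<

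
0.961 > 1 False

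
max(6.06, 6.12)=6.12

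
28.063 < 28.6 True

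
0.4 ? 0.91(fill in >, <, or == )<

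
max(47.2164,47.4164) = 47.4164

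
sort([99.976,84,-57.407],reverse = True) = [99.976,84,-57.407]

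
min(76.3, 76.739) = 76.3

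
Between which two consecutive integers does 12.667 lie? 12 and 13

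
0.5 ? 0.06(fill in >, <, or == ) >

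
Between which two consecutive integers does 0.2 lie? 0 and 1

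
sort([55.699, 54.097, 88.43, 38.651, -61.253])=[-61.253, 38.651, 54.097, 55.699, 88.43]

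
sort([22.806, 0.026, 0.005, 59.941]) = [0.005, 0.026, 22.806, 59.941]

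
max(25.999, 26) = 26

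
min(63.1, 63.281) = 63.1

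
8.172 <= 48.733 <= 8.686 False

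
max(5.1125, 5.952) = 5.952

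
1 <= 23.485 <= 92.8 True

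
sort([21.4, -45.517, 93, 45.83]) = [-45.517, 21.4, 45.83, 93]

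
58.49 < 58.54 True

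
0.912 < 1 True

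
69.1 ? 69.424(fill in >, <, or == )<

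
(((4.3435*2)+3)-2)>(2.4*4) True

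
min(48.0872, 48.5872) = 48.0872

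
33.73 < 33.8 True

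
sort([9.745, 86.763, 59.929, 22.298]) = [9.745, 22.298, 59.929, 86.763]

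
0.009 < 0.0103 True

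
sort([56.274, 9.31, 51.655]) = [9.31, 51.655, 56.274]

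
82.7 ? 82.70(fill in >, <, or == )==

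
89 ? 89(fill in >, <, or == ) ==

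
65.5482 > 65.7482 False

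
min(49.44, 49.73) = 49.44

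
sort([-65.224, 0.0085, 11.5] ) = [-65.224, 0.0085, 11.5]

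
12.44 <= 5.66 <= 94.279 False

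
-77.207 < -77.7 False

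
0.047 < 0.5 True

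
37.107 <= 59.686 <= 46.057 False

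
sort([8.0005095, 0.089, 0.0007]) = [0.0007, 0.089, 8.0005095]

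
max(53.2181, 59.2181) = 59.2181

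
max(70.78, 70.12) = 70.78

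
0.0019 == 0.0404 False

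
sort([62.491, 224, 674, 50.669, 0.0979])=[0.0979, 50.669, 62.491, 224, 674]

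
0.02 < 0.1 True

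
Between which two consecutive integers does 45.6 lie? 45 and 46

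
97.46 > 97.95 False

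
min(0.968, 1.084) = 0.968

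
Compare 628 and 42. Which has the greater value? 628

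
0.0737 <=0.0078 False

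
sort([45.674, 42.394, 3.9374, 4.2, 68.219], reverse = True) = [68.219, 45.674, 42.394, 4.2, 3.9374]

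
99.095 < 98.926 False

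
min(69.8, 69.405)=69.405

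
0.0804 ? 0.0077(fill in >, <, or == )>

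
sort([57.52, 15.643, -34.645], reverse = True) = [57.52, 15.643, -34.645]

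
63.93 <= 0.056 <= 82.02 False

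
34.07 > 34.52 False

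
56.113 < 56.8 True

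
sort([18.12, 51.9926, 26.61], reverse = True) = [51.9926, 26.61, 18.12]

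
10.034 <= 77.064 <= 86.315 True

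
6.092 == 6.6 False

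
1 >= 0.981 True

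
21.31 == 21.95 False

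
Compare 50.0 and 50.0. They are equal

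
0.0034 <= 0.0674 True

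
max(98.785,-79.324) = 98.785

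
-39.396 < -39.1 True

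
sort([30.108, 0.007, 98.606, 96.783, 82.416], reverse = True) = [98.606, 96.783, 82.416, 30.108, 0.007]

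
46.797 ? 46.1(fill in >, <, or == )>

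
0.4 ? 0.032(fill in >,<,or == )>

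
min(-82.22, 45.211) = -82.22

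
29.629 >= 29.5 True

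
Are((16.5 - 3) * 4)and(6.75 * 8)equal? Yes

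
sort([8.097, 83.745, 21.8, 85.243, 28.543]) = [8.097, 21.8, 28.543, 83.745, 85.243]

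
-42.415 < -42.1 True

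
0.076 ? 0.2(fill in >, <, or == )<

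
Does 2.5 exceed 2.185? Yes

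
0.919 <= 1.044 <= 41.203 True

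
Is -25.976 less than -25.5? Yes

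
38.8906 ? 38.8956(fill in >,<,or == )<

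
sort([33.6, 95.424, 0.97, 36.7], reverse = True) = [95.424, 36.7, 33.6, 0.97]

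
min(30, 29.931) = 29.931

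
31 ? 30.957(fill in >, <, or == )>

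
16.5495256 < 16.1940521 False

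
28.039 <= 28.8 True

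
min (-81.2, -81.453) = -81.453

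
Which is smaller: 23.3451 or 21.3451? 21.3451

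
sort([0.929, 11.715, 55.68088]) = [0.929, 11.715, 55.68088]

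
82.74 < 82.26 False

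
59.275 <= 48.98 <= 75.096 False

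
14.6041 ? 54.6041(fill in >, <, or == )<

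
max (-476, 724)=724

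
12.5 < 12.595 True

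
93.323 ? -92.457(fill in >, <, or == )>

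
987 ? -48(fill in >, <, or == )>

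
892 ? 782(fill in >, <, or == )>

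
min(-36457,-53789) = -53789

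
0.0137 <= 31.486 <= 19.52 False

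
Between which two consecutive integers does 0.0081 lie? 0 and 1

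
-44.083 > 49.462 False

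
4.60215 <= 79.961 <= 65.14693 False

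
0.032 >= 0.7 False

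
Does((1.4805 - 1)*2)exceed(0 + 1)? No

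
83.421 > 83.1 True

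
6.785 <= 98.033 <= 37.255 False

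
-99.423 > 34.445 False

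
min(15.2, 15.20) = 15.2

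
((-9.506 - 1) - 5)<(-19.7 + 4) False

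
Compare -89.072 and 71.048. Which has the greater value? 71.048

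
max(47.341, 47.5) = 47.5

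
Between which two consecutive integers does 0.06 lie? 0 and 1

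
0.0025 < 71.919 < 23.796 False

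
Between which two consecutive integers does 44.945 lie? 44 and 45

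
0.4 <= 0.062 False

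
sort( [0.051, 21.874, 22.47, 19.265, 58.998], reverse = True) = [58.998, 22.47, 21.874, 19.265, 0.051]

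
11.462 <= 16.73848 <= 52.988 True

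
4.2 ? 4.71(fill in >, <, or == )<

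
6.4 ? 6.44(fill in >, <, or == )<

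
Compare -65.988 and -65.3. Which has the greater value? -65.3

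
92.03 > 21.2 True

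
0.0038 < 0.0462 True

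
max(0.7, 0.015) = 0.7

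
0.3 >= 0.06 True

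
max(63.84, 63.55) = 63.84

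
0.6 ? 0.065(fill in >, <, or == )>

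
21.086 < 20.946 False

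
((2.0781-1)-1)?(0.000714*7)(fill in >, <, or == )>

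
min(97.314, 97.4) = 97.314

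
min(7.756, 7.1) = 7.1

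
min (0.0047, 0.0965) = 0.0047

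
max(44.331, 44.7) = 44.7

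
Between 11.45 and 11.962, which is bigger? 11.962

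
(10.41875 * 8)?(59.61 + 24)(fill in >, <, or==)<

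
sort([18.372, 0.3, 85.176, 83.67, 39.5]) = [0.3, 18.372, 39.5, 83.67, 85.176]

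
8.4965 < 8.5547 True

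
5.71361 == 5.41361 False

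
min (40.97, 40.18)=40.18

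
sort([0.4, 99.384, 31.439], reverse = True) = [99.384, 31.439, 0.4]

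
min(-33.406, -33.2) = -33.406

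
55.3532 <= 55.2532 False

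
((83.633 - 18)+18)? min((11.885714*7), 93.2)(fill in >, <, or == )>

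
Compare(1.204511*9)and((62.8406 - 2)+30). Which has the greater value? ((62.8406 - 2)+30)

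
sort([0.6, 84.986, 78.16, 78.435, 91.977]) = [0.6, 78.16, 78.435, 84.986, 91.977]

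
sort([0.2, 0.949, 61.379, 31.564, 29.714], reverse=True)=[61.379, 31.564, 29.714, 0.949, 0.2]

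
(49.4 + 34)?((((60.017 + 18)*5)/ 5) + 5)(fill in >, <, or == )>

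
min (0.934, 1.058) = 0.934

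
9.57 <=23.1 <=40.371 True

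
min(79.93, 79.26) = 79.26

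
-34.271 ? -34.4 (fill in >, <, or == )>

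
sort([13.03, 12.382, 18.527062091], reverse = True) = [18.527062091, 13.03, 12.382]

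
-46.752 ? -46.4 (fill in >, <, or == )<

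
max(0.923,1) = 1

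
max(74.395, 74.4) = 74.4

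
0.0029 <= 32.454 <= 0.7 False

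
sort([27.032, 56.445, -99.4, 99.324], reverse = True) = [99.324, 56.445, 27.032, -99.4]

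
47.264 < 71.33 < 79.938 True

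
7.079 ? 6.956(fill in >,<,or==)>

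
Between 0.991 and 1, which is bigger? 1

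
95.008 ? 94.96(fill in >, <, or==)>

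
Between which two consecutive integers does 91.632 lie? 91 and 92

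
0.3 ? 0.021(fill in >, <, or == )>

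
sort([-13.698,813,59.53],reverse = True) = [813,59.53,-13.698]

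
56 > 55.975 True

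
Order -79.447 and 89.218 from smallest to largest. -79.447, 89.218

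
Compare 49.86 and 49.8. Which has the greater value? 49.86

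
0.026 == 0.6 False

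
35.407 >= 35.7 False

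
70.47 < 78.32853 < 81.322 True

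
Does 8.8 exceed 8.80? No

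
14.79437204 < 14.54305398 False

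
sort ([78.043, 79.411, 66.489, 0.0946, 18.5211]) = [0.0946, 18.5211, 66.489, 78.043, 79.411]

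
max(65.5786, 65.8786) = 65.8786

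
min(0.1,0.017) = 0.017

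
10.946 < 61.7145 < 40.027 False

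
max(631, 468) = 631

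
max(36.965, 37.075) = 37.075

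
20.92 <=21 True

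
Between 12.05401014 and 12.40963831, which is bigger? 12.40963831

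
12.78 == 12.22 False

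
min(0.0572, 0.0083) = 0.0083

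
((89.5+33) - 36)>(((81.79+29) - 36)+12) False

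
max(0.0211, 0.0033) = 0.0211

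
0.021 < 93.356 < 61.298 False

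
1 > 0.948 True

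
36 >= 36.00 True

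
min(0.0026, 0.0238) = 0.0026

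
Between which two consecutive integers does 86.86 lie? 86 and 87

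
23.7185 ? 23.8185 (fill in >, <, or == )<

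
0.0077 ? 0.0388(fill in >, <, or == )<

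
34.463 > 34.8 False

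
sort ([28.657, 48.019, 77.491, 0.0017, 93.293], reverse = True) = [93.293, 77.491, 48.019, 28.657, 0.0017]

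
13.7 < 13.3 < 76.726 False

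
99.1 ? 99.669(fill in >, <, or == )<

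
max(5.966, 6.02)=6.02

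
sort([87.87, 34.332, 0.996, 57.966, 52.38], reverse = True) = [87.87, 57.966, 52.38, 34.332, 0.996]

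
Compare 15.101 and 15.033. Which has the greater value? 15.101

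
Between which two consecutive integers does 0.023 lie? 0 and 1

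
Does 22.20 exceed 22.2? No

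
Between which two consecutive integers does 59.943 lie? 59 and 60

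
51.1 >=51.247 False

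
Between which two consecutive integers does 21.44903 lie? 21 and 22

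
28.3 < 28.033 False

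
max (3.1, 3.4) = 3.4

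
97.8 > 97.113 True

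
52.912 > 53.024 False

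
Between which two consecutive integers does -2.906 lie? -3 and -2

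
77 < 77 False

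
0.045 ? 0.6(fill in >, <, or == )<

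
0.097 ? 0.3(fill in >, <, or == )<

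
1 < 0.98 False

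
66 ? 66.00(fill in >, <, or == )==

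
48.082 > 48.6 False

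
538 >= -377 True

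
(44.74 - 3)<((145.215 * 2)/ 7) False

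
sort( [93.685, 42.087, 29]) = [29, 42.087, 93.685]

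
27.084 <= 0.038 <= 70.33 False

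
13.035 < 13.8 True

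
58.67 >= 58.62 True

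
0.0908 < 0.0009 False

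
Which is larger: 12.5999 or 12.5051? 12.5999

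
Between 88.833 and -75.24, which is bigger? 88.833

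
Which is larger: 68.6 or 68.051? 68.6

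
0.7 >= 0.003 True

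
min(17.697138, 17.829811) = 17.697138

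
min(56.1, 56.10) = 56.1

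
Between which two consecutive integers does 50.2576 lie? 50 and 51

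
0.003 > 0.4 False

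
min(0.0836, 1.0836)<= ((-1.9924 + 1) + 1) False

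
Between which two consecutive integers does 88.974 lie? 88 and 89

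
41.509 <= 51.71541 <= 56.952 True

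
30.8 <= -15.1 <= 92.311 False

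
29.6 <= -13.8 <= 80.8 False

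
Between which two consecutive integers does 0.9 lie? 0 and 1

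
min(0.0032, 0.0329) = 0.0032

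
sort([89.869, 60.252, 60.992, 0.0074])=[0.0074, 60.252, 60.992, 89.869]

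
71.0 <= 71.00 True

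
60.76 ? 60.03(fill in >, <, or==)>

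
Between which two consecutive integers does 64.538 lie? 64 and 65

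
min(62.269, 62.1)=62.1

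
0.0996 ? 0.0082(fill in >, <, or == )>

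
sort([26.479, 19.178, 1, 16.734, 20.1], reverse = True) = [26.479, 20.1, 19.178, 16.734, 1]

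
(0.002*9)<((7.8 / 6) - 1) True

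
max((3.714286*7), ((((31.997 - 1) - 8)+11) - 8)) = 26.000002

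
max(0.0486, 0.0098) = 0.0486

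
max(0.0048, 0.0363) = 0.0363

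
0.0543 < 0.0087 False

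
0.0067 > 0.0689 False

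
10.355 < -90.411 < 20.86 False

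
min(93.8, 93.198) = 93.198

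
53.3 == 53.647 False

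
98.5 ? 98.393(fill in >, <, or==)>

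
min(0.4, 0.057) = 0.057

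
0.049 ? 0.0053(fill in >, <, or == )>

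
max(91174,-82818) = 91174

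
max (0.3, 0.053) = 0.3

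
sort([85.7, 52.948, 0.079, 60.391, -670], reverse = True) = [85.7, 60.391, 52.948, 0.079, -670]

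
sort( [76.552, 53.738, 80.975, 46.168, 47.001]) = [46.168, 47.001, 53.738, 76.552, 80.975]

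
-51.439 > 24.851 False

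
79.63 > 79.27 True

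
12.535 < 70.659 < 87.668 True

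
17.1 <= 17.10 True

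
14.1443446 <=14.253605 True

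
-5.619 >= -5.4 False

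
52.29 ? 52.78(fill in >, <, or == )<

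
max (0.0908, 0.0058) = 0.0908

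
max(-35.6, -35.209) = -35.209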